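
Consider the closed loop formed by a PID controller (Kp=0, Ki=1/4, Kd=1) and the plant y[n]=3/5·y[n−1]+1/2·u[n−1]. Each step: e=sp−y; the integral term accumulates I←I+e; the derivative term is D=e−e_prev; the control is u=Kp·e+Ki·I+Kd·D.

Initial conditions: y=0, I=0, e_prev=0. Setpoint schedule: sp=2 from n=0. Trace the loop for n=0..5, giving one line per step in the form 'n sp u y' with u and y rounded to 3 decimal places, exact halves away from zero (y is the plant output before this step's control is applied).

(exact arithmetic carried between steps; '≈' marks a value shown rounded to 6 d.p. or computed from one; I and e_prev carry over from the previous line; the table rounds u and y to 3 d.p., halves away from zero)
n=0: y=0, sp=2, e=sp−y=2; I=2, D=e−e_prev=2; u=0·2+1/4·2+1·2=2.5; next y=3/5·0+1/2·2.5=1.25
n=1: y=1.25, sp=2, e=sp−y=0.75; I=2.75, D=e−e_prev=-1.25; u=0·0.75+1/4·2.75+1·(-1.25)=-0.5625; next y=3/5·1.25+1/2·(-0.5625)=0.46875
n=2: y=0.46875, sp=2, e=sp−y=1.53125; I=4.28125, D=e−e_prev=0.78125; u=0·1.53125+1/4·4.28125+1·0.78125≈1.851563; next y=3/5·0.46875+1/2·1.851563≈1.207031
n=3: y≈1.207031, sp=2, e=sp−y≈0.792969; I≈5.074219, D=e−e_prev≈-0.738281; u=0·0.792969+1/4·5.074219+1·(-0.738281)≈0.530273; next y=3/5·1.207031+1/2·0.530273≈0.989355
n=4: y≈0.989355, sp=2, e=sp−y≈1.010645; I≈6.084863, D=e−e_prev≈0.217676; u=0·1.010645+1/4·6.084863+1·0.217676≈1.738892; next y=3/5·0.989355+1/2·1.738892≈1.463059
n=5: y≈1.463059, sp=2, e=sp−y≈0.536941; I≈6.621804, D=e−e_prev≈-0.473704; u=0·0.536941+1/4·6.621804+1·(-0.473704)≈1.181747; next y=3/5·1.463059+1/2·1.181747≈1.468709

0 2 2.500 0.000
1 2 -0.563 1.250
2 2 1.852 0.469
3 2 0.530 1.207
4 2 1.739 0.989
5 2 1.182 1.463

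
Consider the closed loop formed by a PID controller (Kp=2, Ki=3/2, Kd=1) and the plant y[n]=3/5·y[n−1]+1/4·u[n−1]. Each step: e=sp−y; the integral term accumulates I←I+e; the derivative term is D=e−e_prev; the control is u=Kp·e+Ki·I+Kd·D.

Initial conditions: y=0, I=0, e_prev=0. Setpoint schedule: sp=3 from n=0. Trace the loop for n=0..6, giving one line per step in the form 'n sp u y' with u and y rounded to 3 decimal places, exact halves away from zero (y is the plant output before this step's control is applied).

(exact arithmetic carried between steps; '≈' marks a value shown rounded to 6 d.p. or computed from one; I and e_prev carry over from the previous line; the table rounds u and y to 3 d.p., halves away from zero)
n=0: y=0, sp=3, e=sp−y=3; I=3, D=e−e_prev=3; u=2·3+3/2·3+1·3=13.5; next y=3/5·0+1/4·13.5=3.375
n=1: y=3.375, sp=3, e=sp−y=-0.375; I=2.625, D=e−e_prev=-3.375; u=2·(-0.375)+3/2·2.625+1·(-3.375)=-0.1875; next y=3/5·3.375+1/4·(-0.1875)=1.978125
n=2: y=1.978125, sp=3, e=sp−y=1.021875; I=3.646875, D=e−e_prev=1.396875; u=2·1.021875+3/2·3.646875+1·1.396875≈8.910938; next y=3/5·1.978125+1/4·8.910938≈3.414609
n=3: y≈3.414609, sp=3, e=sp−y≈-0.414609; I≈3.232266, D=e−e_prev≈-1.436484; u=2·(-0.414609)+3/2·3.232266+1·(-1.436484)≈2.582695; next y=3/5·3.414609+1/4·2.582695≈2.694439
n=4: y≈2.694439, sp=3, e=sp−y≈0.305561; I≈3.537826, D=e−e_prev≈0.720170; u=2·0.305561+3/2·3.537826+1·0.720170≈6.638030; next y=3/5·2.694439+1/4·6.638030≈3.276171
n=5: y≈3.276171, sp=3, e=sp−y≈-0.276171; I≈3.261655, D=e−e_prev≈-0.581732; u=2·(-0.276171)+3/2·3.261655+1·(-0.581732)≈3.758408; next y=3/5·3.276171+1/4·3.758408≈2.905305
n=6: y≈2.905305, sp=3, e=sp−y≈0.094695; I≈3.356350, D=e−e_prev≈0.370866; u=2·0.094695+3/2·3.356350+1·0.370866≈5.594782; next y=3/5·2.905305+1/4·5.594782≈3.141878

0 3 13.500 0.000
1 3 -0.188 3.375
2 3 8.911 1.978
3 3 2.583 3.415
4 3 6.638 2.694
5 3 3.758 3.276
6 3 5.595 2.905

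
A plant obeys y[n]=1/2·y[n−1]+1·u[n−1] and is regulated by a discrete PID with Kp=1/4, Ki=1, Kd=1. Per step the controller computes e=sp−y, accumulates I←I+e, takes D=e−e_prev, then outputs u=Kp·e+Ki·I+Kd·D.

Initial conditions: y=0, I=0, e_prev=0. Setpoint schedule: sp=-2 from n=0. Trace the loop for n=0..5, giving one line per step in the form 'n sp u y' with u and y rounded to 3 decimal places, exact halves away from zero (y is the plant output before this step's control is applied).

(exact arithmetic carried between steps; '≈' marks a value shown rounded to 6 d.p. or computed from one; I and e_prev carry over from the previous line; the table rounds u and y to 3 d.p., halves away from zero)
n=0: y=0, sp=-2, e=sp−y=-2; I=-2, D=e−e_prev=-2; u=1/4·(-2)+1·(-2)+1·(-2)=-4.5; next y=1/2·0+1·(-4.5)=-4.5
n=1: y=-4.5, sp=-2, e=sp−y=2.5; I=0.5, D=e−e_prev=4.5; u=1/4·2.5+1·0.5+1·4.5=5.625; next y=1/2·(-4.5)+1·5.625=3.375
n=2: y=3.375, sp=-2, e=sp−y=-5.375; I=-4.875, D=e−e_prev=-7.875; u=1/4·(-5.375)+1·(-4.875)+1·(-7.875)=-14.09375; next y=1/2·3.375+1·(-14.09375)=-12.40625
n=3: y=-12.40625, sp=-2, e=sp−y=10.40625; I=5.53125, D=e−e_prev=15.78125; u=1/4·10.40625+1·5.53125+1·15.78125≈23.914063; next y=1/2·(-12.40625)+1·23.914063≈17.710938
n=4: y≈17.710938, sp=-2, e=sp−y≈-19.710938; I≈-14.179688, D=e−e_prev≈-30.117188; u=1/4·(-19.710938)+1·(-14.179688)+1·(-30.117188)≈-49.224609; next y=1/2·17.710938+1·(-49.224609)≈-40.369141
n=5: y≈-40.369141, sp=-2, e=sp−y≈38.369141; I≈24.189453, D=e−e_prev≈58.080078; u=1/4·38.369141+1·24.189453+1·58.080078≈91.861816; next y=1/2·(-40.369141)+1·91.861816≈71.677246

0 -2 -4.500 0.000
1 -2 5.625 -4.500
2 -2 -14.094 3.375
3 -2 23.914 -12.406
4 -2 -49.225 17.711
5 -2 91.862 -40.369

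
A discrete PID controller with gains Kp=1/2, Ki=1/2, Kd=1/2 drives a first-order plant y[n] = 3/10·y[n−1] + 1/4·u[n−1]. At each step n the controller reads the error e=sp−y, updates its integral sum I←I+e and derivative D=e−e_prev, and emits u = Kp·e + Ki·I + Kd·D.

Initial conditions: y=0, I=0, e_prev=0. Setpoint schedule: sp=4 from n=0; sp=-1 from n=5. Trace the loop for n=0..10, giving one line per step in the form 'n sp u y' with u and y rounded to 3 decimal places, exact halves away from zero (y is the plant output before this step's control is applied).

(exact arithmetic carried between steps; '≈' marks a value shown rounded to 6 d.p. or computed from one; I and e_prev carry over from the previous line; the table rounds u and y to 3 d.p., halves away from zero)
n=0: y=0, sp=4, e=sp−y=4; I=4, D=e−e_prev=4; u=1/2·4+1/2·4+1/2·4=6; next y=3/10·0+1/4·6=1.5
n=1: y=1.5, sp=4, e=sp−y=2.5; I=6.5, D=e−e_prev=-1.5; u=1/2·2.5+1/2·6.5+1/2·(-1.5)=3.75; next y=3/10·1.5+1/4·3.75=1.3875
n=2: y=1.3875, sp=4, e=sp−y=2.6125; I=9.1125, D=e−e_prev=0.1125; u=1/2·2.6125+1/2·9.1125+1/2·0.1125=5.91875; next y=3/10·1.3875+1/4·5.91875≈1.895938
n=3: y≈1.895938, sp=4, e=sp−y≈2.104063; I≈11.216563, D=e−e_prev≈-0.508438; u=1/2·2.104063+1/2·11.216563+1/2·(-0.508438)≈6.406094; next y=3/10·1.895938+1/4·6.406094≈2.170305
n=4: y≈2.170305, sp=4, e=sp−y≈1.829695; I≈13.046258, D=e−e_prev≈-0.274367; u=1/2·1.829695+1/2·13.046258+1/2·(-0.274367)≈7.300793; next y=3/10·2.170305+1/4·7.300793≈2.476290
n=5: y≈2.476290, sp=-1, e=sp−y≈-3.476290; I≈9.569968, D=e−e_prev≈-5.305985; u=1/2·(-3.476290)+1/2·9.569968+1/2·(-5.305985)≈0.393847; next y=3/10·2.476290+1/4·0.393847≈0.841349
n=6: y≈0.841349, sp=-1, e=sp−y≈-1.841349; I≈7.728620, D=e−e_prev≈1.634941; u=1/2·(-1.841349)+1/2·7.728620+1/2·1.634941≈3.761106; next y=3/10·0.841349+1/4·3.761106≈1.192681
n=7: y≈1.192681, sp=-1, e=sp−y≈-2.192681; I≈5.535938, D=e−e_prev≈-0.351332; u=1/2·(-2.192681)+1/2·5.535938+1/2·(-0.351332)≈1.495962; next y=3/10·1.192681+1/4·1.495962≈0.731795
n=8: y≈0.731795, sp=-1, e=sp−y≈-1.731795; I≈3.804144, D=e−e_prev≈0.460886; u=1/2·(-1.731795)+1/2·3.804144+1/2·0.460886≈1.266617; next y=3/10·0.731795+1/4·1.266617≈0.536193
n=9: y≈0.536193, sp=-1, e=sp−y≈-1.536193; I≈2.267951, D=e−e_prev≈0.195602; u=1/2·(-1.536193)+1/2·2.267951+1/2·0.195602≈0.463680; next y=3/10·0.536193+1/4·0.463680≈0.276778
n=10: y≈0.276778, sp=-1, e=sp−y≈-1.276778; I≈0.991173, D=e−e_prev≈0.259415; u=1/2·(-1.276778)+1/2·0.991173+1/2·0.259415≈-0.013095; next y=3/10·0.276778+1/4·(-0.013095)≈0.079760

0 4 6.000 0.000
1 4 3.750 1.500
2 4 5.919 1.388
3 4 6.406 1.896
4 4 7.301 2.170
5 -1 0.394 2.476
6 -1 3.761 0.841
7 -1 1.496 1.193
8 -1 1.267 0.732
9 -1 0.464 0.536
10 -1 -0.013 0.277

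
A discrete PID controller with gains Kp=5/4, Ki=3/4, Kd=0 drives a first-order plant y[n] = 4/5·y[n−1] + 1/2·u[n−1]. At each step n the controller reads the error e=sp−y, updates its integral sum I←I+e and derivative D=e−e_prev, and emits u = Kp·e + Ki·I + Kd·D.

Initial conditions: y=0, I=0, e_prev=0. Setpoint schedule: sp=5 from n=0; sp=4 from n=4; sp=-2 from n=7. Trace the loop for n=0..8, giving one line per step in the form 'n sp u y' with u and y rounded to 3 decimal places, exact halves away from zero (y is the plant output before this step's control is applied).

(exact arithmetic carried between steps; '≈' marks a value shown rounded to 6 d.p. or computed from one; I and e_prev carry over from the previous line; the table rounds u and y to 3 d.p., halves away from zero)
n=0: y=0, sp=5, e=sp−y=5; I=5, D=e−e_prev=5; u=5/4·5+3/4·5+0·5=10; next y=4/5·0+1/2·10=5
n=1: y=5, sp=5, e=sp−y=0; I=5, D=e−e_prev=-5; u=5/4·0+3/4·5+0·(-5)=3.75; next y=4/5·5+1/2·3.75=5.875
n=2: y=5.875, sp=5, e=sp−y=-0.875; I=4.125, D=e−e_prev=-0.875; u=5/4·(-0.875)+3/4·4.125+0·(-0.875)=2; next y=4/5·5.875+1/2·2=5.7
n=3: y=5.7, sp=5, e=sp−y=-0.7; I=3.425, D=e−e_prev=0.175; u=5/4·(-0.7)+3/4·3.425+0·0.175=1.69375; next y=4/5·5.7+1/2·1.69375=5.406875
n=4: y=5.406875, sp=4, e=sp−y=-1.406875; I=2.018125, D=e−e_prev=-0.706875; u=5/4·(-1.406875)+3/4·2.018125+0·(-0.706875)=-0.245; next y=4/5·5.406875+1/2·(-0.245)=4.203
n=5: y=4.203, sp=4, e=sp−y=-0.203; I=1.815125, D=e−e_prev=1.203875; u=5/4·(-0.203)+3/4·1.815125+0·1.203875≈1.107594; next y=4/5·4.203+1/2·1.107594≈3.916197
n=6: y≈3.916197, sp=4, e=sp−y≈0.083803; I≈1.898928, D=e−e_prev≈0.286803; u=5/4·0.083803+3/4·1.898928+0·0.286803≈1.52895; next y=4/5·3.916197+1/2·1.52895≈3.897433
n=7: y≈3.897433, sp=-2, e=sp−y≈-5.897433; I≈-3.998504, D=e−e_prev≈-5.981236; u=5/4·(-5.897433)+3/4·(-3.998504)+0·(-5.981236)≈-10.370669; next y=4/5·3.897433+1/2·(-10.370669)≈-2.067388
n=8: y≈-2.067388, sp=-2, e=sp−y≈0.067388; I≈-3.931116, D=e−e_prev≈5.964821; u=5/4·0.067388+3/4·(-3.931116)+0·5.964821≈-2.864101; next y=4/5·(-2.067388)+1/2·(-2.864101)≈-3.085961

0 5 10.000 0.000
1 5 3.750 5.000
2 5 2.000 5.875
3 5 1.694 5.700
4 4 -0.245 5.407
5 4 1.108 4.203
6 4 1.529 3.916
7 -2 -10.371 3.897
8 -2 -2.864 -2.067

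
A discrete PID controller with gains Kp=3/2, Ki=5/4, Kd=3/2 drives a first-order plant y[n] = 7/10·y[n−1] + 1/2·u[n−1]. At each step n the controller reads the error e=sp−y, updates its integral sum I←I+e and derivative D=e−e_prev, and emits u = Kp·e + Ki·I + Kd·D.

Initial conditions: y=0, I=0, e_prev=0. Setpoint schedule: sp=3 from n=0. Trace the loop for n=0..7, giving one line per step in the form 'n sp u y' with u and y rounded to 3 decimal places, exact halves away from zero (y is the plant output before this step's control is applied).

(exact arithmetic carried between steps; '≈' marks a value shown rounded to 6 d.p. or computed from one; I and e_prev carry over from the previous line; the table rounds u and y to 3 d.p., halves away from zero)
n=0: y=0, sp=3, e=sp−y=3; I=3, D=e−e_prev=3; u=3/2·3+5/4·3+3/2·3=12.75; next y=7/10·0+1/2·12.75=6.375
n=1: y=6.375, sp=3, e=sp−y=-3.375; I=-0.375, D=e−e_prev=-6.375; u=3/2·(-3.375)+5/4·(-0.375)+3/2·(-6.375)=-15.09375; next y=7/10·6.375+1/2·(-15.09375)=-3.084375
n=2: y=-3.084375, sp=3, e=sp−y=6.084375; I=5.709375, D=e−e_prev=9.459375; u=3/2·6.084375+5/4·5.709375+3/2·9.459375≈30.452344; next y=7/10·(-3.084375)+1/2·30.452344≈13.067109
n=3: y≈13.067109, sp=3, e=sp−y≈-10.067109; I≈-4.357734, D=e−e_prev≈-16.151484; u=3/2·(-10.067109)+5/4·(-4.357734)+3/2·(-16.151484)≈-44.775059; next y=7/10·13.067109+1/2·(-44.775059)≈-13.240553
n=4: y≈-13.240553, sp=3, e=sp−y≈16.240553; I≈11.882818, D=e−e_prev≈26.307662; u=3/2·16.240553+5/4·11.882818+3/2·26.307662≈78.675845; next y=7/10·(-13.240553)+1/2·78.675845≈30.069536
n=5: y≈30.069536, sp=3, e=sp−y≈-27.069536; I≈-15.186717, D=e−e_prev≈-43.310088; u=3/2·(-27.069536)+5/4·(-15.186717)+3/2·(-43.310088)≈-124.552833; next y=7/10·30.069536+1/2·(-124.552833)≈-41.227741
n=6: y≈-41.227741, sp=3, e=sp−y≈44.227741; I≈29.041024, D=e−e_prev≈71.297277; u=3/2·44.227741+5/4·29.041024+3/2·71.297277≈209.588808; next y=7/10·(-41.227741)+1/2·209.588808≈75.934985
n=7: y≈75.934985, sp=3, e=sp−y≈-72.934985; I≈-43.893961, D=e−e_prev≈-117.162726; u=3/2·(-72.934985)+5/4·(-43.893961)+3/2·(-117.162726)≈-340.014018; next y=7/10·75.934985+1/2·(-340.014018)≈-116.852520

0 3 12.750 0.000
1 3 -15.094 6.375
2 3 30.452 -3.084
3 3 -44.775 13.067
4 3 78.676 -13.241
5 3 -124.553 30.070
6 3 209.589 -41.228
7 3 -340.014 75.935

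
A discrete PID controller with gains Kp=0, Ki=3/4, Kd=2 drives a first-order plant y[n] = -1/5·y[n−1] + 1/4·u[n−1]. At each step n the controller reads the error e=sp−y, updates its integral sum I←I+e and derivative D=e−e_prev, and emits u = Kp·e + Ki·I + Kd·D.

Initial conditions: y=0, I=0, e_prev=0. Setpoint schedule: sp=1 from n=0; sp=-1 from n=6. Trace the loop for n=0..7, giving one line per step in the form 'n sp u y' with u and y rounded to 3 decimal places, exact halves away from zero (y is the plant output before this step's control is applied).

0 1 2.750 0.000
1 1 -0.391 0.688
2 1 3.756 -0.235
3 1 -0.521 0.986
4 1 5.544 -0.328
5 1 -0.980 1.451
6 -1 2.203 -0.535
7 -1 -1.400 0.658

(exact arithmetic carried between steps; '≈' marks a value shown rounded to 6 d.p. or computed from one; I and e_prev carry over from the previous line; the table rounds u and y to 3 d.p., halves away from zero)
n=0: y=0, sp=1, e=sp−y=1; I=1, D=e−e_prev=1; u=0·1+3/4·1+2·1=2.75; next y=-1/5·0+1/4·2.75=0.6875
n=1: y=0.6875, sp=1, e=sp−y=0.3125; I=1.3125, D=e−e_prev=-0.6875; u=0·0.3125+3/4·1.3125+2·(-0.6875)=-0.390625; next y=-1/5·0.6875+1/4·(-0.390625)≈-0.235156
n=2: y≈-0.235156, sp=1, e=sp−y≈1.235156; I≈2.547656, D=e−e_prev≈0.922656; u=0·1.235156+3/4·2.547656+2·0.922656≈3.756055; next y=-1/5·(-0.235156)+1/4·3.756055≈0.986045
n=3: y≈0.986045, sp=1, e=sp−y≈0.013955; I≈2.561611, D=e−e_prev≈-1.221201; u=0·0.013955+3/4·2.561611+2·(-1.221201)≈-0.521194; next y=-1/5·0.986045+1/4·(-0.521194)≈-0.327507
n=4: y≈-0.327507, sp=1, e=sp−y≈1.327507; I≈3.889119, D=e−e_prev≈1.313552; u=0·1.327507+3/4·3.889119+2·1.313552≈5.543944; next y=-1/5·(-0.327507)+1/4·5.543944≈1.451487
n=5: y≈1.451487, sp=1, e=sp−y≈-0.451487; I≈3.437631, D=e−e_prev≈-1.778995; u=0·(-0.451487)+3/4·3.437631+2·(-1.778995)≈-0.979766; next y=-1/5·1.451487+1/4·(-0.979766)≈-0.535239
n=6: y≈-0.535239, sp=-1, e=sp−y≈-0.464761; I≈2.972870, D=e−e_prev≈-0.013273; u=0·(-0.464761)+3/4·2.972870+2·(-0.013273)≈2.203106; next y=-1/5·(-0.535239)+1/4·2.203106≈0.657824
n=7: y≈0.657824, sp=-1, e=sp−y≈-1.657824; I≈1.315046, D=e−e_prev≈-1.193063; u=0·(-1.657824)+3/4·1.315046+2·(-1.193063)≈-1.399842; next y=-1/5·0.657824+1/4·(-1.399842)≈-0.481525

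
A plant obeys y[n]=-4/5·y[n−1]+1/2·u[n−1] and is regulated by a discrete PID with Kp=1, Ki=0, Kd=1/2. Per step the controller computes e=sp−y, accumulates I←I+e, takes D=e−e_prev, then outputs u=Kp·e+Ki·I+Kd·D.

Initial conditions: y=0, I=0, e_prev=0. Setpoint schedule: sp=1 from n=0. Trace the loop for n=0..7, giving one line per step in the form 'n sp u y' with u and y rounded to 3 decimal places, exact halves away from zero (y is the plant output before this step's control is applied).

(exact arithmetic carried between steps; '≈' marks a value shown rounded to 6 d.p. or computed from one; I and e_prev carry over from the previous line; the table rounds u and y to 3 d.p., halves away from zero)
n=0: y=0, sp=1, e=sp−y=1; I=1, D=e−e_prev=1; u=1·1+0·1+1/2·1=1.5; next y=-4/5·0+1/2·1.5=0.75
n=1: y=0.75, sp=1, e=sp−y=0.25; I=1.25, D=e−e_prev=-0.75; u=1·0.25+0·1.25+1/2·(-0.75)=-0.125; next y=-4/5·0.75+1/2·(-0.125)=-0.6625
n=2: y=-0.6625, sp=1, e=sp−y=1.6625; I=2.9125, D=e−e_prev=1.4125; u=1·1.6625+0·2.9125+1/2·1.4125=2.36875; next y=-4/5·(-0.6625)+1/2·2.36875=1.714375
n=3: y=1.714375, sp=1, e=sp−y=-0.714375; I=2.198125, D=e−e_prev=-2.376875; u=1·(-0.714375)+0·2.198125+1/2·(-2.376875)≈-1.902813; next y=-4/5·1.714375+1/2·(-1.902813)≈-2.322906
n=4: y≈-2.322906, sp=1, e=sp−y≈3.322906; I≈5.521031, D=e−e_prev≈4.037281; u=1·3.322906+0·5.521031+1/2·4.037281≈5.341547; next y=-4/5·(-2.322906)+1/2·5.341547≈4.529098
n=5: y≈4.529098, sp=1, e=sp−y≈-3.529098; I≈1.991933, D=e−e_prev≈-6.852005; u=1·(-3.529098)+0·1.991933+1/2·(-6.852005)≈-6.955101; next y=-4/5·4.529098+1/2·(-6.955101)≈-7.100829
n=6: y≈-7.100829, sp=1, e=sp−y≈8.100829; I≈10.092762, D=e−e_prev≈11.629928; u=1·8.100829+0·10.092762+1/2·11.629928≈13.915793; next y=-4/5·(-7.100829)+1/2·13.915793≈12.638560
n=7: y≈12.638560, sp=1, e=sp−y≈-11.638560; I≈-1.545798, D=e−e_prev≈-19.739389; u=1·(-11.638560)+0·(-1.545798)+1/2·(-19.739389)≈-21.508254; next y=-4/5·12.638560+1/2·(-21.508254)≈-20.864975

0 1 1.500 0.000
1 1 -0.125 0.750
2 1 2.369 -0.663
3 1 -1.903 1.714
4 1 5.342 -2.323
5 1 -6.955 4.529
6 1 13.916 -7.101
7 1 -21.508 12.639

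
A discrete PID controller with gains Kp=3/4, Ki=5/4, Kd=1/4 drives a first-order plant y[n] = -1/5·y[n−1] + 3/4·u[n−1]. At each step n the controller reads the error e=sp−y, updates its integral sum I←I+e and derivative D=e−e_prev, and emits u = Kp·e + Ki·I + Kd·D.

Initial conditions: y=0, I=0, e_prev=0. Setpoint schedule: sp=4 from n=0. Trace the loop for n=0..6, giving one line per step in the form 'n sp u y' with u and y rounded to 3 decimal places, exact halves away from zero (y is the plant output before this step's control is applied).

0 4 9.000 0.000
1 4 -2.188 6.750
2 4 17.979 -2.991
3 4 -14.132 14.082
4 4 39.403 -13.416
5 4 -48.417 32.236
6 4 96.441 -42.760

(exact arithmetic carried between steps; '≈' marks a value shown rounded to 6 d.p. or computed from one; I and e_prev carry over from the previous line; the table rounds u and y to 3 d.p., halves away from zero)
n=0: y=0, sp=4, e=sp−y=4; I=4, D=e−e_prev=4; u=3/4·4+5/4·4+1/4·4=9; next y=-1/5·0+3/4·9=6.75
n=1: y=6.75, sp=4, e=sp−y=-2.75; I=1.25, D=e−e_prev=-6.75; u=3/4·(-2.75)+5/4·1.25+1/4·(-6.75)=-2.1875; next y=-1/5·6.75+3/4·(-2.1875)=-2.990625
n=2: y=-2.990625, sp=4, e=sp−y=6.990625; I=8.240625, D=e−e_prev=9.740625; u=3/4·6.990625+5/4·8.240625+1/4·9.740625≈17.978906; next y=-1/5·(-2.990625)+3/4·17.978906≈14.082305
n=3: y≈14.082305, sp=4, e=sp−y≈-10.082305; I≈-1.841680, D=e−e_prev≈-17.072930; u=3/4·(-10.082305)+5/4·(-1.841680)+1/4·(-17.072930)≈-14.132061; next y=-1/5·14.082305+3/4·(-14.132061)≈-13.415506
n=4: y≈-13.415506, sp=4, e=sp−y≈17.415506; I≈15.573827, D=e−e_prev≈27.497811; u=3/4·17.415506+5/4·15.573827+1/4·27.497811≈39.403366; next y=-1/5·(-13.415506)+3/4·39.403366≈32.235626
n=5: y≈32.235626, sp=4, e=sp−y≈-28.235626; I≈-12.661799, D=e−e_prev≈-45.651132; u=3/4·(-28.235626)+5/4·(-12.661799)+1/4·(-45.651132)≈-48.416751; next y=-1/5·32.235626+3/4·(-48.416751)≈-42.759688
n=6: y≈-42.759688, sp=4, e=sp−y≈46.759688; I≈34.097889, D=e−e_prev≈74.995314; u=3/4·46.759688+5/4·34.097889+1/4·74.995314≈96.440956; next y=-1/5·(-42.759688)+3/4·96.440956≈80.882655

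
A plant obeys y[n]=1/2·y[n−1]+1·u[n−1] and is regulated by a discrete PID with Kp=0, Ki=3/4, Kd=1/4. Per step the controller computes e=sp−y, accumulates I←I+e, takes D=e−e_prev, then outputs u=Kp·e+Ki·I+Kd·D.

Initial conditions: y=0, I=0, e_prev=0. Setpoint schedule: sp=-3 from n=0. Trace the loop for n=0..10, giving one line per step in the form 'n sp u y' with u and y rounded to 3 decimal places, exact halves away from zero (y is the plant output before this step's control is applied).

(exact arithmetic carried between steps; '≈' marks a value shown rounded to 6 d.p. or computed from one; I and e_prev carry over from the previous line; the table rounds u and y to 3 d.p., halves away from zero)
n=0: y=0, sp=-3, e=sp−y=-3; I=-3, D=e−e_prev=-3; u=0·(-3)+3/4·(-3)+1/4·(-3)=-3; next y=1/2·0+1·(-3)=-3
n=1: y=-3, sp=-3, e=sp−y=0; I=-3, D=e−e_prev=3; u=0·0+3/4·(-3)+1/4·3=-1.5; next y=1/2·(-3)+1·(-1.5)=-3
n=2: y=-3, sp=-3, e=sp−y=0; I=-3, D=e−e_prev=0; u=0·0+3/4·(-3)+1/4·0=-2.25; next y=1/2·(-3)+1·(-2.25)=-3.75
n=3: y=-3.75, sp=-3, e=sp−y=0.75; I=-2.25, D=e−e_prev=0.75; u=0·0.75+3/4·(-2.25)+1/4·0.75=-1.5; next y=1/2·(-3.75)+1·(-1.5)=-3.375
n=4: y=-3.375, sp=-3, e=sp−y=0.375; I=-1.875, D=e−e_prev=-0.375; u=0·0.375+3/4·(-1.875)+1/4·(-0.375)=-1.5; next y=1/2·(-3.375)+1·(-1.5)=-3.1875
n=5: y=-3.1875, sp=-3, e=sp−y=0.1875; I=-1.6875, D=e−e_prev=-0.1875; u=0·0.1875+3/4·(-1.6875)+1/4·(-0.1875)=-1.3125; next y=1/2·(-3.1875)+1·(-1.3125)=-2.90625
n=6: y=-2.90625, sp=-3, e=sp−y=-0.09375; I=-1.78125, D=e−e_prev=-0.28125; u=0·(-0.09375)+3/4·(-1.78125)+1/4·(-0.28125)=-1.40625; next y=1/2·(-2.90625)+1·(-1.40625)=-2.859375
n=7: y=-2.859375, sp=-3, e=sp−y=-0.140625; I=-1.921875, D=e−e_prev=-0.046875; u=0·(-0.140625)+3/4·(-1.921875)+1/4·(-0.046875)=-1.453125; next y=1/2·(-2.859375)+1·(-1.453125)≈-2.882813
n=8: y≈-2.882813, sp=-3, e=sp−y≈-0.117188; I≈-2.039063, D=e−e_prev≈0.023438; u=0·(-0.117188)+3/4·(-2.039063)+1/4·0.023438≈-1.523438; next y=1/2·(-2.882813)+1·(-1.523438)≈-2.964844
n=9: y≈-2.964844, sp=-3, e=sp−y≈-0.035156; I≈-2.074219, D=e−e_prev≈0.082031; u=0·(-0.035156)+3/4·(-2.074219)+1/4·0.082031≈-1.535156; next y=1/2·(-2.964844)+1·(-1.535156)≈-3.017578
n=10: y≈-3.017578, sp=-3, e=sp−y≈0.017578; I≈-2.056641, D=e−e_prev≈0.052734; u=0·0.017578+3/4·(-2.056641)+1/4·0.052734≈-1.529297; next y=1/2·(-3.017578)+1·(-1.529297)≈-3.038086

0 -3 -3.000 0.000
1 -3 -1.500 -3.000
2 -3 -2.250 -3.000
3 -3 -1.500 -3.750
4 -3 -1.500 -3.375
5 -3 -1.313 -3.188
6 -3 -1.406 -2.906
7 -3 -1.453 -2.859
8 -3 -1.523 -2.883
9 -3 -1.535 -2.965
10 -3 -1.529 -3.018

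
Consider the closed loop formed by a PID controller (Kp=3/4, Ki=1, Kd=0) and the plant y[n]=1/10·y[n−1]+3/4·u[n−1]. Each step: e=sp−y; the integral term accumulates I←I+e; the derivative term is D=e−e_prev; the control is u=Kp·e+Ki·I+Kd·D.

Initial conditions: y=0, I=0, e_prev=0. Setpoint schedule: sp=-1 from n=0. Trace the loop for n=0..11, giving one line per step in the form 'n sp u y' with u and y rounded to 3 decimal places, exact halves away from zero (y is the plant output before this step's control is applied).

(exact arithmetic carried between steps; '≈' marks a value shown rounded to 6 d.p. or computed from one; I and e_prev carry over from the previous line; the table rounds u and y to 3 d.p., halves away from zero)
n=0: y=0, sp=-1, e=sp−y=-1; I=-1, D=e−e_prev=-1; u=3/4·(-1)+1·(-1)+0·(-1)=-1.75; next y=1/10·0+3/4·(-1.75)=-1.3125
n=1: y=-1.3125, sp=-1, e=sp−y=0.3125; I=-0.6875, D=e−e_prev=1.3125; u=3/4·0.3125+1·(-0.6875)+0·1.3125=-0.453125; next y=1/10·(-1.3125)+3/4·(-0.453125)≈-0.471094
n=2: y≈-0.471094, sp=-1, e=sp−y≈-0.528906; I≈-1.216406, D=e−e_prev≈-0.841406; u=3/4·(-0.528906)+1·(-1.216406)+0·(-0.841406)≈-1.613086; next y=1/10·(-0.471094)+3/4·(-1.613086)≈-1.256924
n=3: y≈-1.256924, sp=-1, e=sp−y≈0.256924; I≈-0.959482, D=e−e_prev≈0.785830; u=3/4·0.256924+1·(-0.959482)+0·0.785830≈-0.766790; next y=1/10·(-1.256924)+3/4·(-0.766790)≈-0.700785
n=4: y≈-0.700785, sp=-1, e=sp−y≈-0.299215; I≈-1.258698, D=e−e_prev≈-0.556139; u=3/4·(-0.299215)+1·(-1.258698)+0·(-0.556139)≈-1.483109; next y=1/10·(-0.700785)+3/4·(-1.483109)≈-1.182411
n=5: y≈-1.182411, sp=-1, e=sp−y≈0.182411; I≈-1.076287, D=e−e_prev≈0.481626; u=3/4·0.182411+1·(-1.076287)+0·0.481626≈-0.939479; next y=1/10·(-1.182411)+3/4·(-0.939479)≈-0.822851
n=6: y≈-0.822851, sp=-1, e=sp−y≈-0.177149; I≈-1.253437, D=e−e_prev≈-0.359560; u=3/4·(-0.177149)+1·(-1.253437)+0·(-0.359560)≈-1.386299; next y=1/10·(-0.822851)+3/4·(-1.386299)≈-1.122009
n=7: y≈-1.122009, sp=-1, e=sp−y≈0.122009; I≈-1.131428, D=e−e_prev≈0.299159; u=3/4·0.122009+1·(-1.131428)+0·0.299159≈-1.039921; next y=1/10·(-1.122009)+3/4·(-1.039921)≈-0.892141
n=8: y≈-0.892141, sp=-1, e=sp−y≈-0.107859; I≈-1.239286, D=e−e_prev≈-0.229868; u=3/4·(-0.107859)+1·(-1.239286)+0·(-0.229868)≈-1.320180; next y=1/10·(-0.892141)+3/4·(-1.320180)≈-1.079349
n=9: y≈-1.079349, sp=-1, e=sp−y≈0.079349; I≈-1.159937, D=e−e_prev≈0.187208; u=3/4·0.079349+1·(-1.159937)+0·0.187208≈-1.100425; next y=1/10·(-1.079349)+3/4·(-1.100425)≈-0.933254
n=10: y≈-0.933254, sp=-1, e=sp−y≈-0.066746; I≈-1.226683, D=e−e_prev≈-0.146095; u=3/4·(-0.066746)+1·(-1.226683)+0·(-0.146095)≈-1.276743; next y=1/10·(-0.933254)+3/4·(-1.276743)≈-1.050883
n=11: y≈-1.050883, sp=-1, e=sp−y≈0.050883; I≈-1.175801, D=e−e_prev≈0.117629; u=3/4·0.050883+1·(-1.175801)+0·0.117629≈-1.137639; next y=1/10·(-1.050883)+3/4·(-1.137639)≈-0.958317

0 -1 -1.750 0.000
1 -1 -0.453 -1.313
2 -1 -1.613 -0.471
3 -1 -0.767 -1.257
4 -1 -1.483 -0.701
5 -1 -0.939 -1.182
6 -1 -1.386 -0.823
7 -1 -1.040 -1.122
8 -1 -1.320 -0.892
9 -1 -1.100 -1.079
10 -1 -1.277 -0.933
11 -1 -1.138 -1.051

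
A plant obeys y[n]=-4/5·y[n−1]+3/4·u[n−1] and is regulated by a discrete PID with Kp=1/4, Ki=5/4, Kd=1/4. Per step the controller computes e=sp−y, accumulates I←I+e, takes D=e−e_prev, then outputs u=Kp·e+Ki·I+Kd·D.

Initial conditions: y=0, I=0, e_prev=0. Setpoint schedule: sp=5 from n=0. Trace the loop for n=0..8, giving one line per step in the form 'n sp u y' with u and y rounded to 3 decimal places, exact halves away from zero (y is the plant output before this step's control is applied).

0 5 8.750 0.000
1 5 2.266 6.563
2 5 19.651 -3.551
3 5 -9.166 17.579
4 5 47.797 -20.938
5 5 -58.097 52.598
6 5 142.726 -85.652
7 5 -235.652 175.566
8 5 478.770 -317.192

(exact arithmetic carried between steps; '≈' marks a value shown rounded to 6 d.p. or computed from one; I and e_prev carry over from the previous line; the table rounds u and y to 3 d.p., halves away from zero)
n=0: y=0, sp=5, e=sp−y=5; I=5, D=e−e_prev=5; u=1/4·5+5/4·5+1/4·5=8.75; next y=-4/5·0+3/4·8.75=6.5625
n=1: y=6.5625, sp=5, e=sp−y=-1.5625; I=3.4375, D=e−e_prev=-6.5625; u=1/4·(-1.5625)+5/4·3.4375+1/4·(-6.5625)=2.265625; next y=-4/5·6.5625+3/4·2.265625≈-3.550781
n=2: y≈-3.550781, sp=5, e=sp−y≈8.550781; I≈11.988281, D=e−e_prev≈10.113281; u=1/4·8.550781+5/4·11.988281+1/4·10.113281≈19.651367; next y=-4/5·(-3.550781)+3/4·19.651367≈17.579150
n=3: y≈17.579150, sp=5, e=sp−y≈-12.579150; I≈-0.590869, D=e−e_prev≈-21.129932; u=1/4·(-12.579150)+5/4·(-0.590869)+1/4·(-21.129932)≈-9.165857; next y=-4/5·17.579150+3/4·(-9.165857)≈-20.937713
n=4: y≈-20.937713, sp=5, e=sp−y≈25.937713; I≈25.346844, D=e−e_prev≈38.516863; u=1/4·25.937713+5/4·25.346844+1/4·38.516863≈47.797199; next y=-4/5·(-20.937713)+3/4·47.797199≈52.598070
n=5: y≈52.598070, sp=5, e=sp−y≈-47.598070; I≈-22.251226, D=e−e_prev≈-73.535783; u=1/4·(-47.598070)+5/4·(-22.251226)+1/4·(-73.535783)≈-58.097495; next y=-4/5·52.598070+3/4·(-58.097495)≈-85.651577
n=6: y≈-85.651577, sp=5, e=sp−y≈90.651577; I≈68.400351, D=e−e_prev≈138.249647; u=1/4·90.651577+5/4·68.400351+1/4·138.249647≈142.725745; next y=-4/5·(-85.651577)+3/4·142.725745≈175.565571
n=7: y≈175.565571, sp=5, e=sp−y≈-170.565571; I≈-102.165219, D=e−e_prev≈-261.217148; u=1/4·(-170.565571)+5/4·(-102.165219)+1/4·(-261.217148)≈-235.652204; next y=-4/5·175.565571+3/4·(-235.652204)≈-317.191609
n=8: y≈-317.191609, sp=5, e=sp−y≈322.191609; I≈220.026390, D=e−e_prev≈492.757180; u=1/4·322.191609+5/4·220.026390+1/4·492.757180≈478.770185; next y=-4/5·(-317.191609)+3/4·478.770185≈612.830926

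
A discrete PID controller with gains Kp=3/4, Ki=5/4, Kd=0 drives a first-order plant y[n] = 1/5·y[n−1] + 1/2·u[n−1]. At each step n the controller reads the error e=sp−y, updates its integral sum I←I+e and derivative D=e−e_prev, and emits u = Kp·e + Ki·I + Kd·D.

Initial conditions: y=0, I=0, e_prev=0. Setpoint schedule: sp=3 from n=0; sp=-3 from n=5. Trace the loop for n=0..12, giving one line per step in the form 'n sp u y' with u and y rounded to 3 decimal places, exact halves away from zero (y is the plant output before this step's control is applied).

(exact arithmetic carried between steps; '≈' marks a value shown rounded to 6 d.p. or computed from one; I and e_prev carry over from the previous line; the table rounds u and y to 3 d.p., halves away from zero)
n=0: y=0, sp=3, e=sp−y=3; I=3, D=e−e_prev=3; u=3/4·3+5/4·3+0·3=6; next y=1/5·0+1/2·6=3
n=1: y=3, sp=3, e=sp−y=0; I=3, D=e−e_prev=-3; u=3/4·0+5/4·3+0·(-3)=3.75; next y=1/5·3+1/2·3.75=2.475
n=2: y=2.475, sp=3, e=sp−y=0.525; I=3.525, D=e−e_prev=0.525; u=3/4·0.525+5/4·3.525+0·0.525=4.8; next y=1/5·2.475+1/2·4.8=2.895
n=3: y=2.895, sp=3, e=sp−y=0.105; I=3.63, D=e−e_prev=-0.42; u=3/4·0.105+5/4·3.63+0·(-0.42)=4.61625; next y=1/5·2.895+1/2·4.61625=2.887125
n=4: y=2.887125, sp=3, e=sp−y=0.112875; I=3.742875, D=e−e_prev=0.007875; u=3/4·0.112875+5/4·3.742875+0·0.007875=4.76325; next y=1/5·2.887125+1/2·4.76325=2.95905
n=5: y=2.95905, sp=-3, e=sp−y=-5.95905; I=-2.216175, D=e−e_prev=-6.071925; u=3/4·(-5.95905)+5/4·(-2.216175)+0·(-6.071925)≈-7.239506; next y=1/5·2.95905+1/2·(-7.239506)≈-3.027943
n=6: y≈-3.027943, sp=-3, e=sp−y≈0.027943; I≈-2.188232, D=e−e_prev≈5.986993; u=3/4·0.027943+5/4·(-2.188232)+0·5.986993≈-2.714333; next y=1/5·(-3.027943)+1/2·(-2.714333)≈-1.962755
n=7: y≈-1.962755, sp=-3, e=sp−y≈-1.037245; I≈-3.225477, D=e−e_prev≈-1.065188; u=3/4·(-1.037245)+5/4·(-3.225477)+0·(-1.065188)≈-4.809780; next y=1/5·(-1.962755)+1/2·(-4.809780)≈-2.797441
n=8: y≈-2.797441, sp=-3, e=sp−y≈-0.202559; I≈-3.428036, D=e−e_prev≈0.834686; u=3/4·(-0.202559)+5/4·(-3.428036)+0·0.834686≈-4.436964; next y=1/5·(-2.797441)+1/2·(-4.436964)≈-2.777970
n=9: y≈-2.777970, sp=-3, e=sp−y≈-0.222030; I≈-3.650066, D=e−e_prev≈-0.019471; u=3/4·(-0.222030)+5/4·(-3.650066)+0·(-0.019471)≈-4.729104; next y=1/5·(-2.777970)+1/2·(-4.729104)≈-2.920146
n=10: y≈-2.920146, sp=-3, e=sp−y≈-0.079854; I≈-3.729919, D=e−e_prev≈0.142176; u=3/4·(-0.079854)+5/4·(-3.729919)+0·0.142176≈-4.722290; next y=1/5·(-2.920146)+1/2·(-4.722290)≈-2.945174
n=11: y≈-2.945174, sp=-3, e=sp−y≈-0.054826; I≈-3.784745, D=e−e_prev≈0.025028; u=3/4·(-0.054826)+5/4·(-3.784745)+0·0.025028≈-4.772051; next y=1/5·(-2.945174)+1/2·(-4.772051)≈-2.975060
n=12: y≈-2.975060, sp=-3, e=sp−y≈-0.024940; I≈-3.809685, D=e−e_prev≈0.029886; u=3/4·(-0.024940)+5/4·(-3.809685)+0·0.029886≈-4.780811; next y=1/5·(-2.975060)+1/2·(-4.780811)≈-2.985418

0 3 6.000 0.000
1 3 3.750 3.000
2 3 4.800 2.475
3 3 4.616 2.895
4 3 4.763 2.887
5 -3 -7.240 2.959
6 -3 -2.714 -3.028
7 -3 -4.810 -1.963
8 -3 -4.437 -2.797
9 -3 -4.729 -2.778
10 -3 -4.722 -2.920
11 -3 -4.772 -2.945
12 -3 -4.781 -2.975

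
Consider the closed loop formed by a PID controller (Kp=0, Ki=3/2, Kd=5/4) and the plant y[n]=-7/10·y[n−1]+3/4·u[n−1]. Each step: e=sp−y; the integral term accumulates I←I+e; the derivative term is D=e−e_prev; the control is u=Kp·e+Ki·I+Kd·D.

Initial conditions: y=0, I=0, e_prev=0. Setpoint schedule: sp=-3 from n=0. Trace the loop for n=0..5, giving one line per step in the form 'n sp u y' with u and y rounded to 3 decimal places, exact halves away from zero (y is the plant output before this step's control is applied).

(exact arithmetic carried between steps; '≈' marks a value shown rounded to 6 d.p. or computed from one; I and e_prev carry over from the previous line; the table rounds u and y to 3 d.p., halves away from zero)
n=0: y=0, sp=-3, e=sp−y=-3; I=-3, D=e−e_prev=-3; u=0·(-3)+3/2·(-3)+5/4·(-3)=-8.25; next y=-7/10·0+3/4·(-8.25)=-6.1875
n=1: y=-6.1875, sp=-3, e=sp−y=3.1875; I=0.1875, D=e−e_prev=6.1875; u=0·3.1875+3/2·0.1875+5/4·6.1875=8.015625; next y=-7/10·(-6.1875)+3/4·8.015625≈10.342969
n=2: y≈10.342969, sp=-3, e=sp−y≈-13.342969; I≈-13.155469, D=e−e_prev≈-16.530469; u=0·(-13.342969)+3/2·(-13.155469)+5/4·(-16.530469)≈-40.396289; next y=-7/10·10.342969+3/4·(-40.396289)≈-37.537295
n=3: y≈-37.537295, sp=-3, e=sp−y≈34.537295; I≈21.381826, D=e−e_prev≈47.880264; u=0·34.537295+3/2·21.381826+5/4·47.880264≈91.923069; next y=-7/10·(-37.537295)+3/4·91.923069≈95.218408
n=4: y≈95.218408, sp=-3, e=sp−y≈-98.218408; I≈-76.836582, D=e−e_prev≈-132.755703; u=0·(-98.218408)+3/2·(-76.836582)+5/4·(-132.755703)≈-281.199502; next y=-7/10·95.218408+3/4·(-281.199502)≈-277.552512
n=5: y≈-277.552512, sp=-3, e=sp−y≈274.552512; I≈197.715930, D=e−e_prev≈372.770920; u=0·274.552512+3/2·197.715930+5/4·372.770920≈762.537545; next y=-7/10·(-277.552512)+3/4·762.537545≈766.189917

0 -3 -8.250 0.000
1 -3 8.016 -6.188
2 -3 -40.396 10.343
3 -3 91.923 -37.537
4 -3 -281.200 95.218
5 -3 762.538 -277.553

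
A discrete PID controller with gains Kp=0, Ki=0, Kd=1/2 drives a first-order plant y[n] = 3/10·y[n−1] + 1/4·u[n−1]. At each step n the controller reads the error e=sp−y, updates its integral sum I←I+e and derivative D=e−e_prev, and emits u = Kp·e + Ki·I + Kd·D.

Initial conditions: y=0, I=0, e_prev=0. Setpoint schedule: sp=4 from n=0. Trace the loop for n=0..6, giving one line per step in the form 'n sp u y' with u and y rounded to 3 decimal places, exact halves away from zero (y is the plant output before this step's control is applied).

(exact arithmetic carried between steps; '≈' marks a value shown rounded to 6 d.p. or computed from one; I and e_prev carry over from the previous line; the table rounds u and y to 3 d.p., halves away from zero)
n=0: y=0, sp=4, e=sp−y=4; I=4, D=e−e_prev=4; u=0·4+0·4+1/2·4=2; next y=3/10·0+1/4·2=0.5
n=1: y=0.5, sp=4, e=sp−y=3.5; I=7.5, D=e−e_prev=-0.5; u=0·3.5+0·7.5+1/2·(-0.5)=-0.25; next y=3/10·0.5+1/4·(-0.25)=0.0875
n=2: y=0.0875, sp=4, e=sp−y=3.9125; I=11.4125, D=e−e_prev=0.4125; u=0·3.9125+0·11.4125+1/2·0.4125=0.20625; next y=3/10·0.0875+1/4·0.20625≈0.077813
n=3: y≈0.077813, sp=4, e=sp−y≈3.922188; I≈15.334688, D=e−e_prev≈0.009688; u=0·3.922188+0·15.334688+1/2·0.009688≈0.004844; next y=3/10·0.077813+1/4·0.004844≈0.024555
n=4: y≈0.024555, sp=4, e=sp−y≈3.975445; I≈19.310133, D=e−e_prev≈0.053258; u=0·3.975445+0·19.310133+1/2·0.053258≈0.026629; next y=3/10·0.024555+1/4·0.026629≈0.014024
n=5: y≈0.014024, sp=4, e=sp−y≈3.985976; I≈23.296109, D=e−e_prev≈0.010531; u=0·3.985976+0·23.296109+1/2·0.010531≈0.005266; next y=3/10·0.014024+1/4·0.005266≈0.005523
n=6: y≈0.005523, sp=4, e=sp−y≈3.994477; I≈27.290586, D=e−e_prev≈0.008500; u=0·3.994477+0·27.290586+1/2·0.008500≈0.004250; next y=3/10·0.005523+1/4·0.004250≈0.002720

0 4 2.000 0.000
1 4 -0.250 0.500
2 4 0.206 0.088
3 4 0.005 0.078
4 4 0.027 0.025
5 4 0.005 0.014
6 4 0.004 0.006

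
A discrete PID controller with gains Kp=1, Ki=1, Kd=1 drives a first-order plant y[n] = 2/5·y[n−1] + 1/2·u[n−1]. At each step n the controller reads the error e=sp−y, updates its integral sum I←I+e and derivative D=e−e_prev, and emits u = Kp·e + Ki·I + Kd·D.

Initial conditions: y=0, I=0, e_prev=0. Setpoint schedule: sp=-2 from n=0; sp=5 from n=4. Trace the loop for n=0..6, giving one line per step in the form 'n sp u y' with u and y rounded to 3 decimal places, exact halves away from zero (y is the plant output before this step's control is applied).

0 -2 -6.000 0.000
1 -2 3.000 -3.000
2 -2 -8.900 0.300
3 -2 5.990 -4.330
4 5 7.911 1.263
5 5 0.648 4.461
6 5 11.442 2.108

(exact arithmetic carried between steps; '≈' marks a value shown rounded to 6 d.p. or computed from one; I and e_prev carry over from the previous line; the table rounds u and y to 3 d.p., halves away from zero)
n=0: y=0, sp=-2, e=sp−y=-2; I=-2, D=e−e_prev=-2; u=1·(-2)+1·(-2)+1·(-2)=-6; next y=2/5·0+1/2·(-6)=-3
n=1: y=-3, sp=-2, e=sp−y=1; I=-1, D=e−e_prev=3; u=1·1+1·(-1)+1·3=3; next y=2/5·(-3)+1/2·3=0.3
n=2: y=0.3, sp=-2, e=sp−y=-2.3; I=-3.3, D=e−e_prev=-3.3; u=1·(-2.3)+1·(-3.3)+1·(-3.3)=-8.9; next y=2/5·0.3+1/2·(-8.9)=-4.33
n=3: y=-4.33, sp=-2, e=sp−y=2.33; I=-0.97, D=e−e_prev=4.63; u=1·2.33+1·(-0.97)+1·4.63=5.99; next y=2/5·(-4.33)+1/2·5.99=1.263
n=4: y=1.263, sp=5, e=sp−y=3.737; I=2.767, D=e−e_prev=1.407; u=1·3.737+1·2.767+1·1.407=7.911; next y=2/5·1.263+1/2·7.911=4.4607
n=5: y=4.4607, sp=5, e=sp−y=0.5393; I=3.3063, D=e−e_prev=-3.1977; u=1·0.5393+1·3.3063+1·(-3.1977)=0.6479; next y=2/5·4.4607+1/2·0.6479=2.10823
n=6: y=2.10823, sp=5, e=sp−y=2.89177; I=6.19807, D=e−e_prev=2.35247; u=1·2.89177+1·6.19807+1·2.35247=11.44231; next y=2/5·2.10823+1/2·11.44231=6.564447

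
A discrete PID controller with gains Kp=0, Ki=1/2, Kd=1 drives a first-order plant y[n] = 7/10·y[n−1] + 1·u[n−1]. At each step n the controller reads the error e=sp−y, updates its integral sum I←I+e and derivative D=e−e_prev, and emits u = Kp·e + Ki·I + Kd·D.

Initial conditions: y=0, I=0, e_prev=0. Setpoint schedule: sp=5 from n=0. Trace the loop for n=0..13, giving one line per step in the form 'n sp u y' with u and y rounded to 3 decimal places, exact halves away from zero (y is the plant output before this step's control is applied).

0 5 7.500 0.000
1 5 -6.250 7.500
2 5 12.750 -1.000
3 5 -12.325 12.050
4 5 21.110 -3.890
5 5 -23.801 18.387
6 5 35.758 -10.930
7 5 -44.149 28.107
8 5 62.206 -24.474
9 5 -79.960 45.074
10 5 109.775 -48.409
11 5 -143.450 75.889
12 5 194.728 -90.328
13 5 -256.564 131.498

(exact arithmetic carried between steps; '≈' marks a value shown rounded to 6 d.p. or computed from one; I and e_prev carry over from the previous line; the table rounds u and y to 3 d.p., halves away from zero)
n=0: y=0, sp=5, e=sp−y=5; I=5, D=e−e_prev=5; u=0·5+1/2·5+1·5=7.5; next y=7/10·0+1·7.5=7.5
n=1: y=7.5, sp=5, e=sp−y=-2.5; I=2.5, D=e−e_prev=-7.5; u=0·(-2.5)+1/2·2.5+1·(-7.5)=-6.25; next y=7/10·7.5+1·(-6.25)=-1
n=2: y=-1, sp=5, e=sp−y=6; I=8.5, D=e−e_prev=8.5; u=0·6+1/2·8.5+1·8.5=12.75; next y=7/10·(-1)+1·12.75=12.05
n=3: y=12.05, sp=5, e=sp−y=-7.05; I=1.45, D=e−e_prev=-13.05; u=0·(-7.05)+1/2·1.45+1·(-13.05)=-12.325; next y=7/10·12.05+1·(-12.325)=-3.89
n=4: y=-3.89, sp=5, e=sp−y=8.89; I=10.34, D=e−e_prev=15.94; u=0·8.89+1/2·10.34+1·15.94=21.11; next y=7/10·(-3.89)+1·21.11=18.387
n=5: y=18.387, sp=5, e=sp−y=-13.387; I=-3.047, D=e−e_prev=-22.277; u=0·(-13.387)+1/2·(-3.047)+1·(-22.277)=-23.8005; next y=7/10·18.387+1·(-23.8005)=-10.9296
n=6: y=-10.9296, sp=5, e=sp−y=15.9296; I=12.8826, D=e−e_prev=29.3166; u=0·15.9296+1/2·12.8826+1·29.3166=35.7579; next y=7/10·(-10.9296)+1·35.7579=28.10718
n=7: y=28.10718, sp=5, e=sp−y=-23.10718; I=-10.22458, D=e−e_prev=-39.03678; u=0·(-23.10718)+1/2·(-10.22458)+1·(-39.03678)=-44.14907; next y=7/10·28.10718+1·(-44.14907)=-24.474044
n=8: y=-24.474044, sp=5, e=sp−y=29.474044; I=19.249464, D=e−e_prev=52.581224; u=0·29.474044+1/2·19.249464+1·52.581224=62.205956; next y=7/10·(-24.474044)+1·62.205956≈45.074125
n=9: y≈45.074125, sp=5, e=sp−y≈-40.074125; I≈-20.824661, D=e−e_prev≈-69.548169; u=0·(-40.074125)+1/2·(-20.824661)+1·(-69.548169)≈-79.960500; next y=7/10·45.074125+1·(-79.960500)≈-48.408612
n=10: y≈-48.408612, sp=5, e=sp−y≈53.408612; I≈32.583951, D=e−e_prev≈93.482737; u=0·53.408612+1/2·32.583951+1·93.482737≈109.774713; next y=7/10·(-48.408612)+1·109.774713≈75.888684
n=11: y≈75.888684, sp=5, e=sp−y≈-70.888684; I≈-38.304733, D=e−e_prev≈-124.297296; u=0·(-70.888684)+1/2·(-38.304733)+1·(-124.297296)≈-143.449663; next y=7/10·75.888684+1·(-143.449663)≈-90.327584
n=12: y≈-90.327584, sp=5, e=sp−y≈95.327584; I≈57.022851, D=e−e_prev≈166.216268; u=0·95.327584+1/2·57.022851+1·166.216268≈194.727694; next y=7/10·(-90.327584)+1·194.727694≈131.498385
n=13: y≈131.498385, sp=5, e=sp−y≈-126.498385; I≈-69.475534, D=e−e_prev≈-221.825969; u=0·(-126.498385)+1/2·(-69.475534)+1·(-221.825969)≈-256.563736; next y=7/10·131.498385+1·(-256.563736)≈-164.514867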